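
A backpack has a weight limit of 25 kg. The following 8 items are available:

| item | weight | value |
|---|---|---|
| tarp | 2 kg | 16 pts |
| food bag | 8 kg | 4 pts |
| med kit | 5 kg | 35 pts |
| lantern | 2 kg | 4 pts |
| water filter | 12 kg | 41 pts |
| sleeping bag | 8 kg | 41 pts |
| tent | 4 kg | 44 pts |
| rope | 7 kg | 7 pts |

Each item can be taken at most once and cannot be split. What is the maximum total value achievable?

Check high-value combinations within 25 kg:
- tarp+med kit+lantern+sleeping bag+tent: weight 2+5+2+8+4=21, value 16+35+4+41+44=140
- tarp+med kit+lantern+water filter+tent: weight 2+5+2+12+4=25, value 16+35+4+41+44=140
- tarp+med kit+sleeping bag+tent: weight 2+5+8+4=19, value 16+35+41+44=136
- tarp+med kit+water filter+tent: weight 2+5+12+4=23, value 16+35+41+44=136
Best: 140 pts.

140 pts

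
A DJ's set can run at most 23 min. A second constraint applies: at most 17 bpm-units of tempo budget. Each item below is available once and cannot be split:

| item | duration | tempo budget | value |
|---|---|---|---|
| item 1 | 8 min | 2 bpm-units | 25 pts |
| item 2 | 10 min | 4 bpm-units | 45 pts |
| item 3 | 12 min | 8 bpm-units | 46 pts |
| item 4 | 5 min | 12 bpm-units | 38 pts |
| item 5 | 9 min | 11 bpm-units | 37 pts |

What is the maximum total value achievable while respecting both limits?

Feasible sets respecting both limits:
- item 2+item 3: duration 22, tempo budget 12, value 91
- item 2+item 4: duration 15, tempo budget 16, value 83
- item 2+item 5: duration 19, tempo budget 15, value 82
Best: 91 pts.

91 pts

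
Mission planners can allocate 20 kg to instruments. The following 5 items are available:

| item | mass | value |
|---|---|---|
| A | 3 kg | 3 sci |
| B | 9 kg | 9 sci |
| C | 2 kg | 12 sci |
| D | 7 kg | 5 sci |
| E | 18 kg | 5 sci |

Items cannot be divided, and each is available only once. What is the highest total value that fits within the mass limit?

26 sci

Check high-value combinations within 20 kg:
- B+C+D: mass 9+2+7=18, value 9+12+5=26
- A+B+C: mass 3+9+2=14, value 3+9+12=24
- B+C: mass 9+2=11, value 9+12=21
- A+C+D: mass 3+2+7=12, value 3+12+5=20
- C+D: mass 2+7=9, value 12+5=17
Best: 26 sci.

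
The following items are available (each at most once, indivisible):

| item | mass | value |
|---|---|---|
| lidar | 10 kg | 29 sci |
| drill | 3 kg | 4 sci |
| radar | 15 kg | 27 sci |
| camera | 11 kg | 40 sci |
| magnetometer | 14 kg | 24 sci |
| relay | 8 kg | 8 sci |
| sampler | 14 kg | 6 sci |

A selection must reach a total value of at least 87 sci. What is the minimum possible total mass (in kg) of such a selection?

35

Subsets with value ≥ 87, sorted by total mass:
- lidar+camera+magnetometer: mass 35, value 93
- lidar+radar+camera: mass 36, value 96
- lidar+drill+camera+magnetometer: mass 38, value 97
Minimum mass: 35 kg.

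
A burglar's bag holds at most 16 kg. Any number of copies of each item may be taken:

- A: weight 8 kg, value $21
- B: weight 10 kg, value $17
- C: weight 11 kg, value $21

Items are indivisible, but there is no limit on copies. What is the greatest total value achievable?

Best value-per-unit is A at 21/8, and filling with it alone uses weight 2×8=16. No mix of the others beats 2×21 = 42.

$42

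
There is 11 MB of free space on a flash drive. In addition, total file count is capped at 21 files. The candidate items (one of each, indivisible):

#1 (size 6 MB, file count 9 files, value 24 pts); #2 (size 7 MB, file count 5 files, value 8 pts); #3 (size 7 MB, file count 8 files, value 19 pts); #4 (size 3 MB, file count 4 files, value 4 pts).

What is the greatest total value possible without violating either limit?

Feasible sets respecting both limits:
- #1+#4: size 9, file count 13, value 28
- #1: size 6, file count 9, value 24
- #3+#4: size 10, file count 12, value 23
Best: 28 pts.

28 pts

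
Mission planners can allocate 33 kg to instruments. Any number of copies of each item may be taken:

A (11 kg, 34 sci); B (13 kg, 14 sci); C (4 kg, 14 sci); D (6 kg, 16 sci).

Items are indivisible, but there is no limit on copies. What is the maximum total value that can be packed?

Best value-per-unit is C at 14/4, and filling with it alone uses mass 8×4=32. No mix of the others beats 8×14 = 112.

112 sci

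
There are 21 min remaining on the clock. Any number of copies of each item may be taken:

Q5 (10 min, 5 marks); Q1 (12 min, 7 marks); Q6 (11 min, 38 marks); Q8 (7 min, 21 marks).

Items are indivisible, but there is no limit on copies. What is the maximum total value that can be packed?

Best value-per-unit is Q6 at 38/11; filling with it alone gives 1×38 = 38.
Optimal mix: 3×Q8 → time 21, value 63.

63 marks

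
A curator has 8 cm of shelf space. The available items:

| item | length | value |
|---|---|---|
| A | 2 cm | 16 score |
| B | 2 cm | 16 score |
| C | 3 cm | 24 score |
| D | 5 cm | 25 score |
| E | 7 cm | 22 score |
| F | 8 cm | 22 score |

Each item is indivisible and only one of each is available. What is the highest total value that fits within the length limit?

Check high-value combinations within 8 cm:
- A+B+C: length 2+2+3=7, value 16+16+24=56
- C+D: length 3+5=8, value 24+25=49
- A+D: length 2+5=7, value 16+25=41
- B+D: length 2+5=7, value 16+25=41
Best: 56 score.

56 score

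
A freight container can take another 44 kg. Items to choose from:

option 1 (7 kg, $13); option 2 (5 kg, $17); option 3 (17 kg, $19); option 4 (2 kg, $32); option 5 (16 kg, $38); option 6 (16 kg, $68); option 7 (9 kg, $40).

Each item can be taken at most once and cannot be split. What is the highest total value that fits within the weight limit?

This is a 0/1 knapsack; check combinations near the capacity.
- option 4+option 5+option 6+option 7: weight 2+16+16+9=43, value 32+38+68+40=178
- option 1+option 2+option 4+option 6+option 7: weight 7+5+2+16+9=39, value 13+17+32+68+40=170
- option 3+option 4+option 6+option 7: weight 17+2+16+9=44, value 19+32+68+40=159
Best: $178.

$178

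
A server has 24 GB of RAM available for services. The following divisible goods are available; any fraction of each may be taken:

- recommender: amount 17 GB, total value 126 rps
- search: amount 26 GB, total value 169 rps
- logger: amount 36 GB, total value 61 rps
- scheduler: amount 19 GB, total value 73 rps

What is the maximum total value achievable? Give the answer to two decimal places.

Take in order of value per unit:
- recommender (126/17 per unit): all 17 → value 126, running total 126.00
- search (169/26 per unit): 7 of 26 → value 7×169/26 = 45.5000, running total 171.50
Total 171.50.

171.50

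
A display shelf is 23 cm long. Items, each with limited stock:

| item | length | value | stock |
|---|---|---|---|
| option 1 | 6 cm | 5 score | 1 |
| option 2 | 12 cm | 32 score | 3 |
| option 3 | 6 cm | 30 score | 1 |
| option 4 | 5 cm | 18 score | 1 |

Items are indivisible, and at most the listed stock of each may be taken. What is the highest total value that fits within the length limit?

Top feasible selections:
- 1×option 2 + 1×option 3 + 1×option 4: length 23, value 80
- 1×option 2 + 1×option 3: length 18, value 62
Best: 80 score.

80 score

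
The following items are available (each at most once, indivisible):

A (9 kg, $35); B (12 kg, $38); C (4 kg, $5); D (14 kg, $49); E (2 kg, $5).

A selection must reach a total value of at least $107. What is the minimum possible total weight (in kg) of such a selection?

Subsets with value ≥ 107, sorted by total weight:
- A+B+D: weight 35, value 122
- A+B+D+E: weight 37, value 127
Minimum weight: 35 kg.

35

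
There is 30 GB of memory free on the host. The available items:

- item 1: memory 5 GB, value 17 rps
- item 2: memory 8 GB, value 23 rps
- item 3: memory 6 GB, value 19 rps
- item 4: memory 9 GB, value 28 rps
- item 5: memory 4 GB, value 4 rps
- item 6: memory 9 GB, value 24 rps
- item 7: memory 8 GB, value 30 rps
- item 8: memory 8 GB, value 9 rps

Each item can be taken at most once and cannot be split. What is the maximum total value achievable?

98 rps

Check high-value combinations within 30 GB:
- item 1+item 2+item 4+item 7: memory 5+8+9+8=30, value 17+23+28+30=98
- item 1+item 3+item 4+item 7: memory 5+6+9+8=28, value 17+19+28+30=94
- item 1+item 2+item 6+item 7: memory 5+8+9+8=30, value 17+23+24+30=94
- item 1+item 3+item 6+item 7: memory 5+6+9+8=28, value 17+19+24+30=90
Best: 98 rps.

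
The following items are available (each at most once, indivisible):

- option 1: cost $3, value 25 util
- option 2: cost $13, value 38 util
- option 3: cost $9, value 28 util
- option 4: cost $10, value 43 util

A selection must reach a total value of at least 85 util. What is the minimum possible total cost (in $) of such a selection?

22

Subsets with value ≥ 85, sorted by total cost:
- option 1+option 3+option 4: cost 22, value 96
- option 1+option 2+option 3: cost 25, value 91
- option 1+option 2+option 4: cost 26, value 106
- option 2+option 3+option 4: cost 32, value 109
Minimum cost: 22 $.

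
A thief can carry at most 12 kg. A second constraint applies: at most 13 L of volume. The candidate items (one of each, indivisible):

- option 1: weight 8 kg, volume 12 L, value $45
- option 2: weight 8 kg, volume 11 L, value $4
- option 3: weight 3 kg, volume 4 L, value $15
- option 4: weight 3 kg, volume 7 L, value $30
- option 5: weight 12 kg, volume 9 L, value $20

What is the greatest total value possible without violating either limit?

$45

Feasible sets respecting both limits:
- option 1: weight 8, volume 12, value 45
- option 3+option 4: weight 6, volume 11, value 45
- option 4: weight 3, volume 7, value 30
- option 5: weight 12, volume 9, value 20
Best: $45.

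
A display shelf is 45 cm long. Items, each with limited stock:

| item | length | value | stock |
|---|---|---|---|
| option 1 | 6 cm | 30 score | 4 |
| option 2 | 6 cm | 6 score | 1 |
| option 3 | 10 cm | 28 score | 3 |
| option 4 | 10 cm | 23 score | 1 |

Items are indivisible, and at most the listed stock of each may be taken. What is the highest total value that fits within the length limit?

176 score

Best selections within length 45 and stock limits:
- 4×option 1 + 2×option 3: length 44, value 176
- 4×option 1 + 1×option 3 + 1×option 4: length 44, value 171
- 4×option 1 + 1×option 2 + 1×option 3: length 40, value 154
Best: 176 score.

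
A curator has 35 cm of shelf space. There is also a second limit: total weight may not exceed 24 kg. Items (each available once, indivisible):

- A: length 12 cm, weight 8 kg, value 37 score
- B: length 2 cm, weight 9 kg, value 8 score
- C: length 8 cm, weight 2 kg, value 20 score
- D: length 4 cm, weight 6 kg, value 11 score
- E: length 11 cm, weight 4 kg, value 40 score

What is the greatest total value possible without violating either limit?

108 score

Feasible sets respecting both limits:
- A+C+D+E: length 35, weight 20, value 108
- A+B+C+E: length 33, weight 23, value 105
- A+C+E: length 31, weight 14, value 97
Best: 108 score.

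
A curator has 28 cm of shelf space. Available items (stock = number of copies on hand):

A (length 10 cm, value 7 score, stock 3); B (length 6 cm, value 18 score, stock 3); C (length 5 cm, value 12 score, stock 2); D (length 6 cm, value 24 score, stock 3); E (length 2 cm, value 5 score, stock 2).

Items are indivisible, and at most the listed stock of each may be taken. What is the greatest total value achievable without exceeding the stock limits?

Best selections within length 28 and stock limits:
- 1×B + 3×D + 2×E: length 28, value 100
- 2×C + 3×D: length 28, value 96
- 1×B + 3×D + 1×E: length 26, value 95
- 1×C + 3×D + 2×E: length 27, value 94
Best: 100 score.

100 score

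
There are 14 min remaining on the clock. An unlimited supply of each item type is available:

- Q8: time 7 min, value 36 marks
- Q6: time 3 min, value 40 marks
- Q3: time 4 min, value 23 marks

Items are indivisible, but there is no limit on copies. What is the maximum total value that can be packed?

Best value-per-unit is Q6 at 40/3, and filling with it alone uses time 4×3=12. No mix of the others beats 4×40 = 160.

160 marks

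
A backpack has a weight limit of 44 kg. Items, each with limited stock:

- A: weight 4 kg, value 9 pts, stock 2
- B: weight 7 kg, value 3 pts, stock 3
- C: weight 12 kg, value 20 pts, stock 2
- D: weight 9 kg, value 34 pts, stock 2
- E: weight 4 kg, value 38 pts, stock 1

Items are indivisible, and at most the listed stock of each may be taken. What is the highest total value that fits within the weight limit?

144 pts

Top feasible selections:
- 2×A + 1×C + 2×D + 1×E: weight 42, value 144
- 1×A + 1×C + 2×D + 1×E: weight 38, value 135
- 2×A + 2×B + 2×D + 1×E: weight 44, value 130
- 1×B + 1×C + 2×D + 1×E: weight 41, value 129
Best: 144 pts.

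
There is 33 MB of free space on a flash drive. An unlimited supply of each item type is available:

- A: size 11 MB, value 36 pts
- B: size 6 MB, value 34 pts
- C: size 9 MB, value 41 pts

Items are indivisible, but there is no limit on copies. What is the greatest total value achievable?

Best value-per-unit is B at 34/6; filling with it alone gives 5×34 = 170.
Optimal mix: 4×B + 1×C → size 33, value 177.

177 pts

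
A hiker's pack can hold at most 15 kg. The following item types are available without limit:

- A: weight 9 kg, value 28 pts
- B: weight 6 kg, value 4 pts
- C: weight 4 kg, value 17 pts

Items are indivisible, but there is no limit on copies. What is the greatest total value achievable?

Best value-per-unit is C at 17/4, and filling with it alone uses weight 3×4=12. No mix of the others beats 3×17 = 51.

51 pts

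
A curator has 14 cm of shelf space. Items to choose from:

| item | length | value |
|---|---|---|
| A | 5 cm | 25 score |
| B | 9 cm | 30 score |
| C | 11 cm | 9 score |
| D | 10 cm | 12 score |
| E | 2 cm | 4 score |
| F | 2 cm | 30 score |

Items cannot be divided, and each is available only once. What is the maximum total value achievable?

Check high-value combinations within 14 cm:
- B+E+F: length 9+2+2=13, value 30+4+30=64
- B+F: length 9+2=11, value 30+30=60
- A+E+F: length 5+2+2=9, value 25+4+30=59
Best: 64 score.

64 score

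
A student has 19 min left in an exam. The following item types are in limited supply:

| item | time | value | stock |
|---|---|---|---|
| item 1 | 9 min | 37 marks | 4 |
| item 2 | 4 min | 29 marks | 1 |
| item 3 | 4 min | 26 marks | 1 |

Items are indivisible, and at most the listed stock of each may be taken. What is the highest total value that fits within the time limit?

Best selections within time 19 and stock limits:
- 1×item 1 + 1×item 2 + 1×item 3: time 17, value 92
- 2×item 1: time 18, value 74
- 1×item 1 + 1×item 2: time 13, value 66
Best: 92 marks.

92 marks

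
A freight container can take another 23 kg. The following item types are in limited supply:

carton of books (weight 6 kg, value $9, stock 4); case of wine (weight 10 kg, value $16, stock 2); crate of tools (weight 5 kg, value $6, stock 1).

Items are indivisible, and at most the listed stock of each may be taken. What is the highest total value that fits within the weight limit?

$34

Top feasible selections:
- 2×carton of books + 1×case of wine: weight 22, value 34
- 3×carton of books + 1×crate of tools: weight 23, value 33
Best: $34.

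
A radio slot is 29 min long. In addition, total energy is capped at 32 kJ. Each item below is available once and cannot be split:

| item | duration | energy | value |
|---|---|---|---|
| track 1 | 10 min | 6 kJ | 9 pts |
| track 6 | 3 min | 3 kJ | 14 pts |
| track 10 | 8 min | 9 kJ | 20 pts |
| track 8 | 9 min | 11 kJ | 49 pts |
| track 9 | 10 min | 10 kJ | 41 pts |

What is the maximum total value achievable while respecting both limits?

Feasible sets respecting both limits:
- track 10+track 8+track 9: duration 27, energy 30, value 110
- track 6+track 8+track 9: duration 22, energy 24, value 104
- track 1+track 8+track 9: duration 29, energy 27, value 99
- track 8+track 9: duration 19, energy 21, value 90
Best: 110 pts.

110 pts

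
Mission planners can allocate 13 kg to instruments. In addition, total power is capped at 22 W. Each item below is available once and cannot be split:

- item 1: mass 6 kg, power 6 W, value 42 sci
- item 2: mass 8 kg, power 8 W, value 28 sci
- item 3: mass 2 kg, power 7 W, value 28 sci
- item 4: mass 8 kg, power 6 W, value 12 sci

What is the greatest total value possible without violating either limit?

Feasible sets respecting both limits:
- item 1+item 3: mass 8, power 13, value 70
- item 2+item 3: mass 10, power 15, value 56
- item 1: mass 6, power 6, value 42
Best: 70 sci.

70 sci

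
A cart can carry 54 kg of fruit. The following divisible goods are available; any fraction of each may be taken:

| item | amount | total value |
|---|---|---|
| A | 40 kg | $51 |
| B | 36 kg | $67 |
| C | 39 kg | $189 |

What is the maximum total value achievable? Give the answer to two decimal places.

Take in order of value per unit:
- C (189/39 per unit): all 39 → value 189, running total 189.00
- B (67/36 per unit): 15 of 36 → value 15×67/36 = 27.9167, running total 216.92
Total 216.92.

216.92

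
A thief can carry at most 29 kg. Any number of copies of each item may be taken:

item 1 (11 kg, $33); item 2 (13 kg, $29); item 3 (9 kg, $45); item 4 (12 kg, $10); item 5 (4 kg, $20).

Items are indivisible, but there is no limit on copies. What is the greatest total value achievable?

$145

Best value-per-unit is item 3 at 45/9; filling with it alone gives 3×45 = 135.
Optimal mix: 1×item 3 + 5×item 5 → weight 29, value 145.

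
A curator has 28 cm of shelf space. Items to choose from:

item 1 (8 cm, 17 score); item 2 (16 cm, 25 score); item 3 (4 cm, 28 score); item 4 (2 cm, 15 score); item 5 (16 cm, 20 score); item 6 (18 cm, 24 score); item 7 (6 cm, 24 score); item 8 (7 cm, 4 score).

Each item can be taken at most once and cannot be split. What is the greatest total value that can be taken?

Check high-value combinations within 28 cm:
- item 2+item 3+item 4+item 7: length 16+4+2+6=28, value 25+28+15+24=92
- item 1+item 3+item 4+item 7+item 8: length 8+4+2+6+7=27, value 17+28+15+24+4=88
- item 3+item 4+item 5+item 7: length 4+2+16+6=28, value 28+15+20+24=87
- item 1+item 3+item 4+item 7: length 8+4+2+6=20, value 17+28+15+24=84
- item 2+item 3+item 7: length 16+4+6=26, value 25+28+24=77
Best: 92 score.

92 score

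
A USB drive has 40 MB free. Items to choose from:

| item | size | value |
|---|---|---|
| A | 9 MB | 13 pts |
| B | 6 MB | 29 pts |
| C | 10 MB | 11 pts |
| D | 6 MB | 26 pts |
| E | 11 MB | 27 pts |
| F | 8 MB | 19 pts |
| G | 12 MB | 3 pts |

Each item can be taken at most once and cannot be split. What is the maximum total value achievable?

114 pts

Check high-value combinations within 40 MB:
- A+B+D+E+F: size 9+6+6+11+8=40, value 13+29+26+27+19=114
- B+D+E+F: size 6+6+11+8=31, value 29+26+27+19=101
- A+B+C+D+F: size 9+6+10+6+8=39, value 13+29+11+26+19=98
Best: 114 pts.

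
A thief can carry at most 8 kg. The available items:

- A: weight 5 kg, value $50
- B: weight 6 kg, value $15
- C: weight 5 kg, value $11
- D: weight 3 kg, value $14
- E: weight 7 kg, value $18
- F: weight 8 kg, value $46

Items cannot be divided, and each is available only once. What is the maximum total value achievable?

$64

Check high-value combinations within 8 kg:
- A+D: weight 5+3=8, value 50+14=64
- A: weight 5, value 50
- F: weight 8, value 46
- C+D: weight 5+3=8, value 11+14=25
Best: $64.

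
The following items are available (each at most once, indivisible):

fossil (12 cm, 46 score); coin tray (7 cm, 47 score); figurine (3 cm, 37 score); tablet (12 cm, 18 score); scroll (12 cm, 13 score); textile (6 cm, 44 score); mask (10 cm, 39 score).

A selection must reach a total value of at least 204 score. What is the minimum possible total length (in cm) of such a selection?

38

Subsets with value ≥ 204, sorted by total length:
- fossil+coin tray+figurine+textile+mask: length 38, value 213
- fossil+coin tray+figurine+tablet+textile+mask: length 50, value 231
- fossil+coin tray+figurine+scroll+textile+mask: length 50, value 226
- fossil+coin tray+figurine+tablet+scroll+textile: length 52, value 205
Minimum length: 38 cm.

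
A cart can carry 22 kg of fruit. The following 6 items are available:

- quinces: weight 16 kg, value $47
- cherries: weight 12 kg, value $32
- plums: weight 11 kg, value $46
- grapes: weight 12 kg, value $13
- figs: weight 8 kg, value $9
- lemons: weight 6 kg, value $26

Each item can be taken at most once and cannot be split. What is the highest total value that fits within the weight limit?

This is a 0/1 knapsack; check combinations near the capacity.
- quinces+lemons: weight 16+6=22, value 47+26=73
- plums+lemons: weight 11+6=17, value 46+26=72
- cherries+lemons: weight 12+6=18, value 32+26=58
- plums+figs: weight 11+8=19, value 46+9=55
- quinces: weight 16, value 47
Best: $73.

$73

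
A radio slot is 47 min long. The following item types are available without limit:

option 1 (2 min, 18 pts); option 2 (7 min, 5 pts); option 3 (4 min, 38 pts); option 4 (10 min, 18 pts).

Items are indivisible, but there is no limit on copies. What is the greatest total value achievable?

436 pts

Best value-per-unit is option 3 at 38/4; filling with it alone gives 11×38 = 418.
Optimal mix: 1×option 1 + 11×option 3 → duration 46, value 436.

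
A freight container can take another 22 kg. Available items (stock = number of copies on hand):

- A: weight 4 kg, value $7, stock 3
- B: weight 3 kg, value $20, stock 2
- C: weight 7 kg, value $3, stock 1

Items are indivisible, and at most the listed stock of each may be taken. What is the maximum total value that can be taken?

$61

Top feasible selections:
- 3×A + 2×B: weight 18, value 61
- 2×A + 2×B + 1×C: weight 21, value 57
- 2×A + 2×B: weight 14, value 54
Best: $61.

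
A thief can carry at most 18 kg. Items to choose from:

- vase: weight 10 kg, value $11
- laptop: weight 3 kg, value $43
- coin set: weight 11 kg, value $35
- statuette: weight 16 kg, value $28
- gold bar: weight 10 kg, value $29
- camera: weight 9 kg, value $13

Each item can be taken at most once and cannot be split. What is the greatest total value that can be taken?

$78

This is a 0/1 knapsack; check combinations near the capacity.
- laptop+coin set: weight 3+11=14, value 43+35=78
- laptop+gold bar: weight 3+10=13, value 43+29=72
- laptop+camera: weight 3+9=12, value 43+13=56
- vase+laptop: weight 10+3=13, value 11+43=54
- laptop: weight 3, value 43
Best: $78.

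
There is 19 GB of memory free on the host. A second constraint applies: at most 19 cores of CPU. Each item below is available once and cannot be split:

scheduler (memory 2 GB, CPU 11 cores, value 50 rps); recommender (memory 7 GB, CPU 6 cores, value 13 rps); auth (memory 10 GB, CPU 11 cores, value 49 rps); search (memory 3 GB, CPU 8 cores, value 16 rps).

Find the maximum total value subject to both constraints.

Feasible sets respecting both limits:
- scheduler+search: memory 5, CPU 19, value 66
- auth+search: memory 13, CPU 19, value 65
- scheduler+recommender: memory 9, CPU 17, value 63
Best: 66 rps.

66 rps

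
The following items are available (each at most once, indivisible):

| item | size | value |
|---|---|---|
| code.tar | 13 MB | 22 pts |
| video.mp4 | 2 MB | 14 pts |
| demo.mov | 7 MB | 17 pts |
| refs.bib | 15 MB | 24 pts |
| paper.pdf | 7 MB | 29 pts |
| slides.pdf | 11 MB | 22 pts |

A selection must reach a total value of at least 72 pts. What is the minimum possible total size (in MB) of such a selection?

Subsets with value ≥ 72, sorted by total size:
- video.mp4+demo.mov+paper.pdf+slides.pdf: size 27, value 82
- code.tar+video.mp4+demo.mov+paper.pdf: size 29, value 82
- video.mp4+demo.mov+refs.bib+paper.pdf: size 31, value 84
- code.tar+paper.pdf+slides.pdf: size 31, value 73
Minimum size: 27 MB.

27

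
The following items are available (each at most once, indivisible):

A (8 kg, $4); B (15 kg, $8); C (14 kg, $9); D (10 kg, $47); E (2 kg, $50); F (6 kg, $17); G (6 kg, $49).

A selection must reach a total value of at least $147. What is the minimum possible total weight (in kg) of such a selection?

24

Subsets with value ≥ 147, sorted by total weight:
- D+E+F+G: weight 24, value 163
- A+D+E+G: weight 26, value 150
- A+D+E+F+G: weight 32, value 167
- C+D+E+G: weight 32, value 155
Minimum weight: 24 kg.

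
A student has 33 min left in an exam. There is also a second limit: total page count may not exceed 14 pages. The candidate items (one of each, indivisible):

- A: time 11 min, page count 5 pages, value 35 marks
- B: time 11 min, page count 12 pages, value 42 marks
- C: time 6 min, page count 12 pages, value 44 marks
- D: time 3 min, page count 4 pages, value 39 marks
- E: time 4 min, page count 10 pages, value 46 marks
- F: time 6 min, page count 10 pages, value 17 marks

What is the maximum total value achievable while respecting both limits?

Feasible sets respecting both limits:
- D+E: time 7, page count 14, value 85
- A+D: time 14, page count 9, value 74
- D+F: time 9, page count 14, value 56
- E: time 4, page count 10, value 46
Best: 85 marks.

85 marks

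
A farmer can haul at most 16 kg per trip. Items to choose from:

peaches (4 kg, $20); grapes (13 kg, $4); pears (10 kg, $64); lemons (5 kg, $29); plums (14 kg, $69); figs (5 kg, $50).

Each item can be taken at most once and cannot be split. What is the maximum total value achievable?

This is a 0/1 knapsack; check combinations near the capacity.
- pears+figs: weight 10+5=15, value 64+50=114
- peaches+lemons+figs: weight 4+5+5=14, value 20+29+50=99
- pears+lemons: weight 10+5=15, value 64+29=93
- peaches+pears: weight 4+10=14, value 20+64=84
- lemons+figs: weight 5+5=10, value 29+50=79
Best: $114.

$114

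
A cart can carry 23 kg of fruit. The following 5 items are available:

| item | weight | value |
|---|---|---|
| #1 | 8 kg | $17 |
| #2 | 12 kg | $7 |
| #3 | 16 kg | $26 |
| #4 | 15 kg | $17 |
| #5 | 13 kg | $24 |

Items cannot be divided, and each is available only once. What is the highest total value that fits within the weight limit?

Check high-value combinations within 23 kg:
- #1+#5: weight 8+13=21, value 17+24=41
- #1+#4: weight 8+15=23, value 17+17=34
- #3: weight 16, value 26
Best: $41.

$41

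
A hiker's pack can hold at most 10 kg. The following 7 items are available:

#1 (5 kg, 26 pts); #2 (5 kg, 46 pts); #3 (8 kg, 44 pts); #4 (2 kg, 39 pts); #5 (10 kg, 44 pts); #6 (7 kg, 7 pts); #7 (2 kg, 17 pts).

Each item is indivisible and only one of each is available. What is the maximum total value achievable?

This is a 0/1 knapsack; check combinations near the capacity.
- #2+#4+#7: weight 5+2+2=9, value 46+39+17=102
- #2+#4: weight 5+2=7, value 46+39=85
- #3+#4: weight 8+2=10, value 44+39=83
- #1+#4+#7: weight 5+2+2=9, value 26+39+17=82
- #1+#2: weight 5+5=10, value 26+46=72
Best: 102 pts.

102 pts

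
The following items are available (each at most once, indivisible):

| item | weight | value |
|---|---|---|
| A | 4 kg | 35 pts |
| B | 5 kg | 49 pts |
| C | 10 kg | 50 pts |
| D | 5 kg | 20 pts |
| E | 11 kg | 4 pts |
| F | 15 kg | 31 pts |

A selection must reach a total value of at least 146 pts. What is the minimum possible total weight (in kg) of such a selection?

Subsets with value ≥ 146, sorted by total weight:
- A+B+C+D: weight 24, value 154
- A+B+C+F: weight 34, value 165
- A+B+C+D+E: weight 35, value 158
- B+C+D+F: weight 35, value 150
Minimum weight: 24 kg.

24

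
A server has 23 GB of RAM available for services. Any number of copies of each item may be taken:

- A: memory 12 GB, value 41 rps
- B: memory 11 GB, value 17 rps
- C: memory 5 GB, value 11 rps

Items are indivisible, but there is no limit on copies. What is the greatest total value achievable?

63 rps

Best value-per-unit is A at 41/12; filling with it alone gives 1×41 = 41.
Optimal mix: 1×A + 2×C → memory 22, value 63.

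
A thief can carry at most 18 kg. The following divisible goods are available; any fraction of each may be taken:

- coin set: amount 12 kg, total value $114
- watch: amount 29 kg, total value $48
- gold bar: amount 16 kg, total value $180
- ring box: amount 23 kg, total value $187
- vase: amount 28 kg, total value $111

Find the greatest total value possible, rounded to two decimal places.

199.00

Take in order of value per unit:
- gold bar (180/16 per unit): all 16 → value 180, running total 180.00
- coin set (114/12 per unit): 2 of 12 → value 2×114/12 = 19.0000, running total 199.00
Total 199.00.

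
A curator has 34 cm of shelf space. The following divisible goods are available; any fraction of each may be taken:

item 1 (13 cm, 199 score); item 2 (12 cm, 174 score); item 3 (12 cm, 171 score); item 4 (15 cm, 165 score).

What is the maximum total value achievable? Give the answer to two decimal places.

501.25

Take in order of value per unit:
- item 1 (199/13 per unit): all 13 → value 199, running total 199.00
- item 2 (174/12 per unit): all 12 → value 174, running total 373.00
- item 3 (171/12 per unit): 9 of 12 → value 9×171/12 = 128.2500, running total 501.25
Total 501.25.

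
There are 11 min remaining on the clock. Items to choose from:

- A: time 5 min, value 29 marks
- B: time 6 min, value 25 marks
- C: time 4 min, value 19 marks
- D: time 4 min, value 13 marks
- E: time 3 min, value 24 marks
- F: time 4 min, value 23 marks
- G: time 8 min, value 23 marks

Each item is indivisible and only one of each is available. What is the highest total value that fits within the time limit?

This is a 0/1 knapsack; check combinations near the capacity.
- C+E+F: time 4+3+4=11, value 19+24+23=66
- D+E+F: time 4+3+4=11, value 13+24+23=60
- C+D+E: time 4+4+3=11, value 19+13+24=56
- A+B: time 5+6=11, value 29+25=54
Best: 66 marks.

66 marks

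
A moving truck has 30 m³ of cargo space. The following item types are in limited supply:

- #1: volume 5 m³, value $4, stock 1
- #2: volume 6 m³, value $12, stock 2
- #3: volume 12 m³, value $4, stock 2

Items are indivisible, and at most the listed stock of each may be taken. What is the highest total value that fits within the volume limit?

Best selections within volume 30 and stock limits:
- 1×#1 + 2×#2 + 1×#3: volume 29, value 32
- 1×#1 + 2×#2: volume 17, value 28
Best: $32.

$32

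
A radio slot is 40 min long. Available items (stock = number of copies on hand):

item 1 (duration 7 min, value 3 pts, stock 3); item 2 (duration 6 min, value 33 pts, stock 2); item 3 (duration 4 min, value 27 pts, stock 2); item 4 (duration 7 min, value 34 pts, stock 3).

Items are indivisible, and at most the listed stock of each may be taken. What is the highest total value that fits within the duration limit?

195 pts

Top feasible selections:
- 2×item 2 + 1×item 3 + 3×item 4: duration 37, value 195
- 1×item 2 + 2×item 3 + 3×item 4: duration 35, value 189
- 2×item 2 + 2×item 3 + 2×item 4: duration 34, value 188
Best: 195 pts.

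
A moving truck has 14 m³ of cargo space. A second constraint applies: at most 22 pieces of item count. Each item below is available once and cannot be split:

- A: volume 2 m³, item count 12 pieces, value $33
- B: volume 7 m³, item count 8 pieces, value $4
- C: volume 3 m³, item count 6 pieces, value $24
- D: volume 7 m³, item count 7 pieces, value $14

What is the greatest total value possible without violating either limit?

$57

Feasible sets respecting both limits:
- A+C: volume 5, item count 18, value 57
- A+D: volume 9, item count 19, value 47
- C+D: volume 10, item count 13, value 38
- A+B: volume 9, item count 20, value 37
Best: $57.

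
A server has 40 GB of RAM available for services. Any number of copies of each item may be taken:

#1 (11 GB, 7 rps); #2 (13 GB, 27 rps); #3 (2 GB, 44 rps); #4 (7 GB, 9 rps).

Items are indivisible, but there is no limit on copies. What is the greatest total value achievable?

Best value-per-unit is #3 at 44/2, and filling with it alone uses memory 20×2=40. No mix of the others beats 20×44 = 880.

880 rps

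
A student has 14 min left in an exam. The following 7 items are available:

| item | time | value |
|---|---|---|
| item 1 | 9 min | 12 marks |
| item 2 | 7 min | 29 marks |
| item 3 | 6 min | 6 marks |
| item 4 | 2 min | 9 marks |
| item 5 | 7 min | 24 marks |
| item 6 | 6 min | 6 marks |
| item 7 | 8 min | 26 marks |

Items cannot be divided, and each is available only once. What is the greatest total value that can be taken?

53 marks

Check high-value combinations within 14 min:
- item 2+item 5: time 7+7=14, value 29+24=53
- item 2+item 4: time 7+2=9, value 29+9=38
- item 4+item 7: time 2+8=10, value 9+26=35
- item 2+item 3: time 7+6=13, value 29+6=35
- item 2+item 6: time 7+6=13, value 29+6=35
Best: 53 marks.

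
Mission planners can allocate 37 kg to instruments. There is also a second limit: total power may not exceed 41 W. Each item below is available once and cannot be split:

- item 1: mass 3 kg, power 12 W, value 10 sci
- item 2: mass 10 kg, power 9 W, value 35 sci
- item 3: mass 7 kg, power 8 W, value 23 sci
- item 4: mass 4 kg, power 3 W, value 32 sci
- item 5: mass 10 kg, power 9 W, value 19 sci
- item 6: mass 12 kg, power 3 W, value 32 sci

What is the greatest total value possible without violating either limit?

Feasible sets respecting both limits:
- item 1+item 2+item 3+item 4+item 6: mass 36, power 35, value 132
- item 2+item 3+item 4+item 6: mass 33, power 23, value 122
- item 1+item 2+item 3+item 4+item 5: mass 34, power 41, value 119
- item 2+item 4+item 5+item 6: mass 36, power 24, value 118
Best: 132 sci.

132 sci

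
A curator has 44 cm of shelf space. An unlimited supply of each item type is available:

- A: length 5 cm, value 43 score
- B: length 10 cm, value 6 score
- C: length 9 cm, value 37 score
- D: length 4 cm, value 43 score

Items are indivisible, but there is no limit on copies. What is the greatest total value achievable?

473 score

Best value-per-unit is D at 43/4, and filling with it alone uses length 11×4=44. No mix of the others beats 11×43 = 473.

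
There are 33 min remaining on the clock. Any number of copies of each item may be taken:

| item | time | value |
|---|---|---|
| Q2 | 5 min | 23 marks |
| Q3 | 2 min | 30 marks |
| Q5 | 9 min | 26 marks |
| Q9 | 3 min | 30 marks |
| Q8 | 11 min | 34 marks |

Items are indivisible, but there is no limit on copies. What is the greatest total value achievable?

480 marks

Best value-per-unit is Q3 at 30/2, and filling with it alone uses time 16×2=32. No mix of the others beats 16×30 = 480.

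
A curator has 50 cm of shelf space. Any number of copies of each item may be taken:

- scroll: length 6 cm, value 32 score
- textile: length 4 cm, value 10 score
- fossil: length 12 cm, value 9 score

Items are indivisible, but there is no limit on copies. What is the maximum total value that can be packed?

Best value-per-unit is scroll at 32/6, and filling with it alone uses length 8×6=48. No mix of the others beats 8×32 = 256.

256 score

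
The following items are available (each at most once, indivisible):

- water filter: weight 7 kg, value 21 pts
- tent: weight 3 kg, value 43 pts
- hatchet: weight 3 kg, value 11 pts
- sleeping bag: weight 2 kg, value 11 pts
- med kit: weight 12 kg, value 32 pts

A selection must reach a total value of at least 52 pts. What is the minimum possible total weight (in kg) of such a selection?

5

Subsets with value ≥ 52, sorted by total weight:
- tent+sleeping bag: weight 5, value 54
- tent+hatchet: weight 6, value 54
- tent+hatchet+sleeping bag: weight 8, value 65
Minimum weight: 5 kg.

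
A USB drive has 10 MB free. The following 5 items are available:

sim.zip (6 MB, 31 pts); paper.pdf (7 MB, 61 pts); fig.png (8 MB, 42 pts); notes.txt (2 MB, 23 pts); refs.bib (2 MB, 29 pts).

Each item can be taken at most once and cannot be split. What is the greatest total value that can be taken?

Check high-value combinations within 10 MB:
- paper.pdf+refs.bib: size 7+2=9, value 61+29=90
- paper.pdf+notes.txt: size 7+2=9, value 61+23=84
- sim.zip+notes.txt+refs.bib: size 6+2+2=10, value 31+23+29=83
- fig.png+refs.bib: size 8+2=10, value 42+29=71
- fig.png+notes.txt: size 8+2=10, value 42+23=65
Best: 90 pts.

90 pts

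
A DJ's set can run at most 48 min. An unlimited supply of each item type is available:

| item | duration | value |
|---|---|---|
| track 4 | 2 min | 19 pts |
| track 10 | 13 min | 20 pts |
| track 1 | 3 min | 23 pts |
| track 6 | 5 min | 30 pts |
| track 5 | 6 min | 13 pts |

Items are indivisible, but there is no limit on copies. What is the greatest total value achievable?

Best value-per-unit is track 4 at 19/2, and filling with it alone uses duration 24×2=48. No mix of the others beats 24×19 = 456.

456 pts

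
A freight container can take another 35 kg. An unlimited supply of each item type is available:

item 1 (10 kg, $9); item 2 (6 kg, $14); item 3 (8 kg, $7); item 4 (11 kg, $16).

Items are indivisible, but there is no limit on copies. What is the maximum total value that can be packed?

$72

Best value-per-unit is item 2 at 14/6; filling with it alone gives 5×14 = 70.
Optimal mix: 4×item 2 + 1×item 4 → weight 35, value 72.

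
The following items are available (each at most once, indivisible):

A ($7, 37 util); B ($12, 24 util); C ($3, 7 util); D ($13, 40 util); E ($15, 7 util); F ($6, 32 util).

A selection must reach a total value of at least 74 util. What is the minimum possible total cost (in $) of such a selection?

Subsets with value ≥ 74, sorted by total cost:
- A+C+F: cost 16, value 76
- A+D: cost 20, value 77
- C+D+F: cost 22, value 79
Minimum cost: 16 $.

16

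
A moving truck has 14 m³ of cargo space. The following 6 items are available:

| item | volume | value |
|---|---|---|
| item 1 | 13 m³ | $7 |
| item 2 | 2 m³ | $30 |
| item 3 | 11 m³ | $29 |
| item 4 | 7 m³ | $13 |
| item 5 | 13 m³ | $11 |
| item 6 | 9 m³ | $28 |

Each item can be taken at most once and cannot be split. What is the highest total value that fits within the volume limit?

This is a 0/1 knapsack; check combinations near the capacity.
- item 2+item 3: volume 2+11=13, value 30+29=59
- item 2+item 6: volume 2+9=11, value 30+28=58
- item 2+item 4: volume 2+7=9, value 30+13=43
- item 2: volume 2, value 30
- item 3: volume 11, value 29
Best: $59.

$59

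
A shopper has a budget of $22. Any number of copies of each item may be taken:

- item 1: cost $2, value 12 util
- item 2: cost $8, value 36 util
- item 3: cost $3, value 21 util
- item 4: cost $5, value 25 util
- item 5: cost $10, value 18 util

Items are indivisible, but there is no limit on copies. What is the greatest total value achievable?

150 util

Best value-per-unit is item 3 at 21/3; filling with it alone gives 7×21 = 147.
Optimal mix: 2×item 1 + 6×item 3 → cost 22, value 150.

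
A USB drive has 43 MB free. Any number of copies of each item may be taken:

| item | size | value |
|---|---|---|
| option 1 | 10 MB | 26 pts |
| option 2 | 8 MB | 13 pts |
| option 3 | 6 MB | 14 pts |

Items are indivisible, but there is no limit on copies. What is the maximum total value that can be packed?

106 pts

Best value-per-unit is option 1 at 26/10; filling with it alone gives 4×26 = 104.
Optimal mix: 3×option 1 + 2×option 3 → size 42, value 106.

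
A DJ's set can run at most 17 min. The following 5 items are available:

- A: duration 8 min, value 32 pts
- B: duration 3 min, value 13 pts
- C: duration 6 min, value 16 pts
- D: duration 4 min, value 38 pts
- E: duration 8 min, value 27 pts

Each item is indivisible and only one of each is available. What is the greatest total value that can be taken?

83 pts

This is a 0/1 knapsack; check combinations near the capacity.
- A+B+D: duration 8+3+4=15, value 32+13+38=83
- B+D+E: duration 3+4+8=15, value 13+38+27=78
- A+D: duration 8+4=12, value 32+38=70
Best: 83 pts.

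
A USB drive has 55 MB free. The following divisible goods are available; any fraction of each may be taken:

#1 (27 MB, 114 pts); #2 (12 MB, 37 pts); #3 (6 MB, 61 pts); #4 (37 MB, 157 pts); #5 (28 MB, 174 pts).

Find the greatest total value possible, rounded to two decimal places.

324.11

Take in order of value per unit:
- #3 (61/6 per unit): all 6 → value 61, running total 61.00
- #5 (174/28 per unit): all 28 → value 174, running total 235.00
- #4 (157/37 per unit): 21 of 37 → value 21×157/37 = 89.1081, running total 324.11
Total 324.11.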